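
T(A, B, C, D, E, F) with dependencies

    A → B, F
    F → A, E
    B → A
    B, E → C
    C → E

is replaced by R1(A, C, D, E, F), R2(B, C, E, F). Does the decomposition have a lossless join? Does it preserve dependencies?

lossless and dependency-preserving

Lossless test: (C, E, F)⁺ = {A, B, C, E, F}, which contains all of one fragment — lossless.
Dependency preservation: A → B, F; B → A are not contained in any single fragment, but the restricted closure of each left-hand side across the fragments still reaches the right-hand side; the remaining FDs each lie inside some fragment. All dependencies are preserved.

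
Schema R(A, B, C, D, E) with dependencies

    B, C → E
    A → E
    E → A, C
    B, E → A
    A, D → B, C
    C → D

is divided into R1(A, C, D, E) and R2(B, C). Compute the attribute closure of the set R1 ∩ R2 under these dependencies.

C, D

R1 ∩ R2 = {C}.
C → D applies, adding D
Closure: {C, D}.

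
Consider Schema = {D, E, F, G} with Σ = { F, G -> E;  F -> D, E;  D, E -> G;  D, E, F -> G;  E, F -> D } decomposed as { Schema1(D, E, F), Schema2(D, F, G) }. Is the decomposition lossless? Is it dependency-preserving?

lossless but not dependency-preserving

Lossless test: (D, F)⁺ = {D, E, F, G}, which contains all of one fragment — lossless.
Dependency preservation: the restricted closure of {D, E} across the fragments never reaches {G}, so D, E → G cannot be enforced without a join — not preserved.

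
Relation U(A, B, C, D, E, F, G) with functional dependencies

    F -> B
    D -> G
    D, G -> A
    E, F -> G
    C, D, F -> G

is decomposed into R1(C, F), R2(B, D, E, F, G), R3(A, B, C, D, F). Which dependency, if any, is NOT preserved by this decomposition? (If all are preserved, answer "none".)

none

F → B lies within R2.
D → G lies within R2.
D, G → A: restricted closure across fragments reaches A.
E, F → G lies within R2.
C, D, F → G: restricted closure across fragments reaches G.
Every dependency is enforceable on the fragments, so the decomposition is dependency-preserving.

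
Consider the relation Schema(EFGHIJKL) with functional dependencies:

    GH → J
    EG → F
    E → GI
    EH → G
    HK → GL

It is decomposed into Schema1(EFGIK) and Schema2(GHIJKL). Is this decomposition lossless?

No

Common attributes: Schema1 ∩ Schema2 = {GIK}.
No dependency enlarges {GIK}, so (GIK)⁺ = {GIK}.
The closure contains neither all of Schema1 = {EFGIK} nor all of Schema2 = {GHIJKL}, so the common attributes are not a superkey of either fragment. The join is lossy.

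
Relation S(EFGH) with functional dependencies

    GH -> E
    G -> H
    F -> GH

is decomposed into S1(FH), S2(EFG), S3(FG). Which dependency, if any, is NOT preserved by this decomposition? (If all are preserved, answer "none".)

G -> H

Check G → H: no single fragment contains all of {GH}, and the restricted closure of {G} across the fragments never reaches {H}.
GH → E is preserved.
F → GH is preserved.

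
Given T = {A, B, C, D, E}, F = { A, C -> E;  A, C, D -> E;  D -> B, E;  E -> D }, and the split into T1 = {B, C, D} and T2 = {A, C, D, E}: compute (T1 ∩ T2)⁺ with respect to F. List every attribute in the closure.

T1 ∩ T2 = {C, D}.
D → B, E applies, adding B, E
Closure: {B, C, D, E}.

B, C, D, E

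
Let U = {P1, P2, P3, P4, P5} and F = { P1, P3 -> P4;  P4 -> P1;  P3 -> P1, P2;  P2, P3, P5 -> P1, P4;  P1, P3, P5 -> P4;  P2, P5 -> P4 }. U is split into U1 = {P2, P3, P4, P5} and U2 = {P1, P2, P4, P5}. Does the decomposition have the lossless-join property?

Common attributes: U1 ∩ U2 = {P2, P4, P5}.
Closure of {P2, P4, P5}: P4 → P1 applies, adding P1. So (P2, P4, P5)⁺ = {P1, P2, P4, P5}.
This closure contains every attribute of U2, so U1 ∩ U2 → U2. The join is lossless.

Yes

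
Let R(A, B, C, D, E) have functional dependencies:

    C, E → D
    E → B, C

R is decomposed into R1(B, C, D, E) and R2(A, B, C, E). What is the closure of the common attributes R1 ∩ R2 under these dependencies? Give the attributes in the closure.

B, C, D, E

R1 ∩ R2 = {B, C, E}.
C, E → D applies, adding D
Closure: {B, C, D, E}.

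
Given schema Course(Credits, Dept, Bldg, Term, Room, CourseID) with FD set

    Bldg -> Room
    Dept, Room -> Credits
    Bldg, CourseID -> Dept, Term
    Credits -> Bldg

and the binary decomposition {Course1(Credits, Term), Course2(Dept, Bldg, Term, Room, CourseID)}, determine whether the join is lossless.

No

Common attributes: Course1 ∩ Course2 = {Term}.
No dependency enlarges {Term}, so (Term)⁺ = {Term}.
The closure contains neither all of Course1 = {Credits, Term} nor all of Course2 = {Dept, Bldg, Term, Room, CourseID}, so the common attributes are not a superkey of either fragment. The join is lossy.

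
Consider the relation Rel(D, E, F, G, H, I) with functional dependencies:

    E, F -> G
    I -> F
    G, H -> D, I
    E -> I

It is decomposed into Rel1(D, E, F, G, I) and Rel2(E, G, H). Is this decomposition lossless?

No

Common attributes: Rel1 ∩ Rel2 = {E, G}.
Closure of {E, G}: E → I applies, adding I; I → F applies, adding F. So (E, G)⁺ = {E, F, G, I}.
The closure contains neither all of Rel1 = {D, E, F, G, I} nor all of Rel2 = {E, G, H}, so the common attributes are not a superkey of either fragment. The join is lossy.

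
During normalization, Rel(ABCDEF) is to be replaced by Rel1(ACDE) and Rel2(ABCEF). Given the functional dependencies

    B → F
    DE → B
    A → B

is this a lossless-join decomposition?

Common attributes: Rel1 ∩ Rel2 = {ACE}.
Closure of {ACE}: A → B applies, adding B; B → F applies, adding F. So (ACE)⁺ = {ABCEF}.
This closure contains every attribute of Rel2, so Rel1 ∩ Rel2 → Rel2. The join is lossless.

Yes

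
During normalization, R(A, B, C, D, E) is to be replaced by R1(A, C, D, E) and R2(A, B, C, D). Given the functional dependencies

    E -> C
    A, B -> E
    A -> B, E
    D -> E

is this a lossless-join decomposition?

Common attributes: R1 ∩ R2 = {A, C, D}.
Closure of {A, C, D}: A → B, E applies, adding B, E. So (A, C, D)⁺ = {A, B, C, D, E}.
This closure contains every attribute of R1, so R1 ∩ R2 → R1. The join is lossless.

Yes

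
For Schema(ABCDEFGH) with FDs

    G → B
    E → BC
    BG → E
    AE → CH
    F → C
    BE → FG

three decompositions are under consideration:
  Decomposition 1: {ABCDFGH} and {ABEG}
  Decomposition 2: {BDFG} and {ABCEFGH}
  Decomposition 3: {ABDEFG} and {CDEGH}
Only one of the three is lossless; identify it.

Decomposition 1: common = {ABG}, closure = {ABCEFGH} → lossless.
Decomposition 2: common = {BFG}, closure = {BCEFG} → lossy.
Decomposition 3: common = {DEG}, closure = {BCDEFG} → lossy.

Decomposition 1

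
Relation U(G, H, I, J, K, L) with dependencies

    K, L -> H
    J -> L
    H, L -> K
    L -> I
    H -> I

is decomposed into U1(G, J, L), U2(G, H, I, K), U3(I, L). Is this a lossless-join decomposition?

Chase test. Columns are G, H, I, J, K, L; row i has aⱼ where attribute j ∈ Ui, else bᵢⱼ.
Initial tableau (one row per fragment):
  row 1: a1 b12 b13 a4 b15 a6
  row 2: a1 a2 a3 b24 a5 b26
  row 3: b31 b32 a3 b34 b35 a6
Rows 1 and 3 agree on L; apply L→I and equate their I entries.
No row becomes fully distinguished — the join is lossy.

No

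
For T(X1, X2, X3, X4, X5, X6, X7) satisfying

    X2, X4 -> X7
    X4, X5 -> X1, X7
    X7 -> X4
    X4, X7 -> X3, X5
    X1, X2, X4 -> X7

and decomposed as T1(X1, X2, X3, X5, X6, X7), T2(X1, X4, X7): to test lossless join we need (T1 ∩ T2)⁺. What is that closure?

X1, X3, X4, X5, X7

T1 ∩ T2 = {X1, X7}.
X7 → X4 applies, adding X4
X4, X7 → X3, X5 applies, adding X3, X5
Closure: {X1, X3, X4, X5, X7}.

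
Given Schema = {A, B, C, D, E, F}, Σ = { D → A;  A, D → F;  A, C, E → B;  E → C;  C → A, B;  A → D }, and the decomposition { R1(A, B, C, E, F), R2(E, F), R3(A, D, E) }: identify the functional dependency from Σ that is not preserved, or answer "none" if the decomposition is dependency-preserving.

none

D → A lies within R3.
A, D → F: restricted closure across fragments reaches F.
A, C, E → B lies within R1.
E → C lies within R1.
C → A, B lies within R1.
A → D lies within R3.
Every dependency is enforceable on the fragments, so the decomposition is dependency-preserving.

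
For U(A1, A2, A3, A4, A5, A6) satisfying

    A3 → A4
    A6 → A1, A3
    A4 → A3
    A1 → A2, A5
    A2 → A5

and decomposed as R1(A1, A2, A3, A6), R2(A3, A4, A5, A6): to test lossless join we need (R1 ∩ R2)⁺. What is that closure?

R1 ∩ R2 = {A3, A6}.
A3 → A4 applies, adding A4
A6 → A1, A3 applies, adding A1
A1 → A2, A5 applies, adding A2, A5
Closure: {A1, A2, A3, A4, A5, A6}.

A1, A2, A3, A4, A5, A6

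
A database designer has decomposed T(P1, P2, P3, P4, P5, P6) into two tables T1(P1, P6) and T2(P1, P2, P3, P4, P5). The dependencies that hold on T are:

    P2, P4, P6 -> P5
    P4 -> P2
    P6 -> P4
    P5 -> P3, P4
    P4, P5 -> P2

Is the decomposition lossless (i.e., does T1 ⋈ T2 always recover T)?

Common attributes: T1 ∩ T2 = {P1}.
No dependency enlarges {P1}, so (P1)⁺ = {P1}.
The closure contains neither all of T1 = {P1, P6} nor all of T2 = {P1, P2, P3, P4, P5}, so the common attributes are not a superkey of either fragment. The join is lossy.

No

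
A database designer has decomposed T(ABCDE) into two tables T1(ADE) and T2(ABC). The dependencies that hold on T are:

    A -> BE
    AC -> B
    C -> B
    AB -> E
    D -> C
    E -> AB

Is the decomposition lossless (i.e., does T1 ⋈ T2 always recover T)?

No

Common attributes: T1 ∩ T2 = {A}.
Closure of {A}: A → BE applies, adding BE. So (A)⁺ = {ABE}.
The closure contains neither all of T1 = {ADE} nor all of T2 = {ABC}, so the common attributes are not a superkey of either fragment. The join is lossy.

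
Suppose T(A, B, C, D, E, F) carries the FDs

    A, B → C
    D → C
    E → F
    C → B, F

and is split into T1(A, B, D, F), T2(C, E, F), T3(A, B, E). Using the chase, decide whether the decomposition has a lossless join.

Chase test. Columns are A, B, C, D, E, F; row i has aⱼ where attribute j ∈ Ti, else bᵢⱼ.
Initial tableau (one row per fragment):
  row 1: a1 a2 b13 a4 b15 a6
  row 2: b21 b22 a3 b24 a5 a6
  row 3: a1 a2 b33 b34 a5 b36
Rows 1 and 3 agree on A, B; apply A, B→C and equate their C entries.
Rows 2 and 3 agree on E; apply E→F and equate their F entries.
No row becomes fully distinguished — the join is lossy.

No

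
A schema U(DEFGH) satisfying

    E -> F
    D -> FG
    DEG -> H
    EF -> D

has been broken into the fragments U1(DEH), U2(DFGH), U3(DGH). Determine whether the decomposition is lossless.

Yes

Chase test. Columns are DEFGH; row i has aⱼ where attribute j ∈ Ui, else bᵢⱼ.
Initial tableau (one row per fragment):
  row 1: a1 a2 b13 b14 a5
  row 2: a1 b22 a3 a4 a5
  row 3: a1 b32 b33 a4 a5
Rows 1 and 2 agree on D; apply D→FG and equate their FG entries.
Rows 1 and 3 agree on D; apply D→FG and equate their FG entries.
Row 1 is now all distinguished symbols — the join is lossless.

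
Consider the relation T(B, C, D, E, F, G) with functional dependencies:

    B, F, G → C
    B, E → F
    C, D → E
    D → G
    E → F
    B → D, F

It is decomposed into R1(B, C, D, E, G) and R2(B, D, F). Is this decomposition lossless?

Yes

Common attributes: R1 ∩ R2 = {B, D}.
Closure of {B, D}: D → G applies, adding G; B → D, F applies, adding F; B, F, G → C applies, adding C; C, D → E applies, adding E. So (B, D)⁺ = {B, C, D, E, F, G}.
This closure contains every attribute of R1, so R1 ∩ R2 → R1. The join is lossless.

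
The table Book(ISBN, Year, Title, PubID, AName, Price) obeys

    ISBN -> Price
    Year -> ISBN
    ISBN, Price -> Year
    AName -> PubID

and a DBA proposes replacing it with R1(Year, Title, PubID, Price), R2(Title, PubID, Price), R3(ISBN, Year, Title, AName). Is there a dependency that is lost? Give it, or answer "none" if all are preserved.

AName -> PubID

Check AName → PubID: no single fragment contains all of {PubID, AName}, and the restricted closure of {AName} across the fragments never reaches {PubID}.
ISBN → Price is preserved.
Year → ISBN is preserved.
ISBN, Price → Year is preserved.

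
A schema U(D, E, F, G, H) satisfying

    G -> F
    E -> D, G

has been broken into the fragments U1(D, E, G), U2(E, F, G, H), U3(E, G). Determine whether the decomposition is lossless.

Yes

Chase test. Columns are D, E, F, G, H; row i has aⱼ where attribute j ∈ Ui, else bᵢⱼ.
Initial tableau (one row per fragment):
  row 1: a1 a2 b13 a4 b15
  row 2: b21 a2 a3 a4 a5
  row 3: b31 a2 b33 a4 b35
Rows 1 and 2 agree on G; apply G→F and equate their F entries.
Rows 1 and 3 agree on G; apply G→F and equate their F entries.
Rows 1 and 2 agree on E; apply E→D, G and equate their D, G entries.
Rows 1 and 3 agree on E; apply E→D, G and equate their D, G entries.
Row 2 is now all distinguished symbols — the join is lossless.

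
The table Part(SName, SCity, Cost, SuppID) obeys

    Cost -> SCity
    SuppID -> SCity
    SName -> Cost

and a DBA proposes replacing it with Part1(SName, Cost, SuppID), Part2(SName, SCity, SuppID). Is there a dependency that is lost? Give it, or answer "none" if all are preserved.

Check Cost → SCity: no single fragment contains all of {SCity, Cost}, and the restricted closure of {Cost} across the fragments never reaches {SCity}.
SuppID → SCity is preserved.
SName → Cost is preserved.

Cost -> SCity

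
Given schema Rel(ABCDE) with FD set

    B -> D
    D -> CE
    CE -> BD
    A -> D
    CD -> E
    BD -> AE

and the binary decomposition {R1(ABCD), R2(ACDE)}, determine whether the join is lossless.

Yes

Common attributes: R1 ∩ R2 = {ACD}.
Closure of {ACD}: D → CE applies, adding E; CE → BD applies, adding B. So (ACD)⁺ = {ABCDE}.
This closure contains every attribute of R1, so R1 ∩ R2 → R1. The join is lossless.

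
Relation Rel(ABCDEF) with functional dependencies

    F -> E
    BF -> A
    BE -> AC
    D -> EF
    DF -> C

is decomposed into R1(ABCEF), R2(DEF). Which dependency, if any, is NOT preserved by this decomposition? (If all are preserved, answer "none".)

Check DF → C: no single fragment contains all of {CDF}, and the restricted closure of {DF} across the fragments never reaches {C}.
F → E is preserved.
BF → A is preserved.
BE → AC is preserved.
D → EF is preserved.

DF -> C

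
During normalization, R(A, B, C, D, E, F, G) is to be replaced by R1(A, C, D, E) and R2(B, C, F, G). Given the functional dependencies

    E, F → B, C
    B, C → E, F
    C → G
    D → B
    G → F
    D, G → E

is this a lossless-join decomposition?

Common attributes: R1 ∩ R2 = {C}.
Closure of {C}: C → G applies, adding G; G → F applies, adding F. So (C)⁺ = {C, F, G}.
The closure contains neither all of R1 = {A, C, D, E} nor all of R2 = {B, C, F, G}, so the common attributes are not a superkey of either fragment. The join is lossy.

No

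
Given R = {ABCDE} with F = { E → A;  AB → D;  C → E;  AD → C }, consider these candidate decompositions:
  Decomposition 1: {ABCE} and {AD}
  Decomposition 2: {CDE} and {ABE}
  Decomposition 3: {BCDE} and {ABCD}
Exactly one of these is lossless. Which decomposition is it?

Decomposition 1: common = {A}, closure = {A} → lossy.
Decomposition 2: common = {E}, closure = {AE} → lossy.
Decomposition 3: common = {BCD}, closure = {ABCDE} → lossless.

Decomposition 3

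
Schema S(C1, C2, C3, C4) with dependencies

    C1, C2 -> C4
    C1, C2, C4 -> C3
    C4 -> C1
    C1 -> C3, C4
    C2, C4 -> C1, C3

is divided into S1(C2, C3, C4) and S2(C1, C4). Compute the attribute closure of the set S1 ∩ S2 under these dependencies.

C1, C3, C4

S1 ∩ S2 = {C4}.
C4 → C1 applies, adding C1
C1 → C3, C4 applies, adding C3
Closure: {C1, C3, C4}.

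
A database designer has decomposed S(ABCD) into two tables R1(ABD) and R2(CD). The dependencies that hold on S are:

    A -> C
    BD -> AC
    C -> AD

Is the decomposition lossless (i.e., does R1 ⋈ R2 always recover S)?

No

Common attributes: R1 ∩ R2 = {D}.
No dependency enlarges {D}, so (D)⁺ = {D}.
The closure contains neither all of R1 = {ABD} nor all of R2 = {CD}, so the common attributes are not a superkey of either fragment. The join is lossy.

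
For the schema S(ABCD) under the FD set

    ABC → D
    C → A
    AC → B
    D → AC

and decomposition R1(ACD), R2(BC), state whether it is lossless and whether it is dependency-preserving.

lossless and dependency-preserving

Lossless test: (C)⁺ = {ABCD}, which contains all of one fragment — lossless.
Dependency preservation: ABC → D; AC → B are not contained in any single fragment, but the restricted closure of each left-hand side across the fragments still reaches the right-hand side; the remaining FDs each lie inside some fragment. All dependencies are preserved.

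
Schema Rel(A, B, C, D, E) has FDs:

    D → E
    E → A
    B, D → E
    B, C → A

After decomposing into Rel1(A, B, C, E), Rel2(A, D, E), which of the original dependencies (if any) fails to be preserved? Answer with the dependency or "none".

none

D → E lies within Rel2.
E → A lies within Rel1.
B, D → E: restricted closure across fragments reaches E.
B, C → A lies within Rel1.
Every dependency is enforceable on the fragments, so the decomposition is dependency-preserving.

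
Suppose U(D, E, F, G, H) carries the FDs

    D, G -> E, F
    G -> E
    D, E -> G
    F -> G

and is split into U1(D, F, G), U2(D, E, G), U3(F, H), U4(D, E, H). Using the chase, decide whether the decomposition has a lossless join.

Yes

Chase test. Columns are D, E, F, G, H; row i has aⱼ where attribute j ∈ Ui, else bᵢⱼ.
Initial tableau (one row per fragment):
  row 1: a1 b12 a3 a4 b15
  row 2: a1 a2 b23 a4 b25
  row 3: b31 b32 a3 b34 a5
  row 4: a1 a2 b43 b44 a5
Rows 1 and 2 agree on D, G; apply D, G→E, F and equate their E, F entries.
Rows 1 and 4 agree on D, E; apply D, E→G and equate their G entries.
Rows 1 and 3 agree on F; apply F→G and equate their G entries.
Rows 1 and 4 agree on D, G; apply D, G→E, F and equate their E, F entries.
Rows 1 and 3 agree on G; apply G→E and equate their E entries.
Row 4 is now all distinguished symbols — the join is lossless.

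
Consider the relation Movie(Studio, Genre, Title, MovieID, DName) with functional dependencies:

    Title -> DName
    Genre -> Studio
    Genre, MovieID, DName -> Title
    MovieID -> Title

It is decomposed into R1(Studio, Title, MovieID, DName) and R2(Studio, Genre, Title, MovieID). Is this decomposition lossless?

Yes

Common attributes: R1 ∩ R2 = {Studio, Title, MovieID}.
Closure of {Studio, Title, MovieID}: Title → DName applies, adding DName. So (Studio, Title, MovieID)⁺ = {Studio, Title, MovieID, DName}.
This closure contains every attribute of R1, so R1 ∩ R2 → R1. The join is lossless.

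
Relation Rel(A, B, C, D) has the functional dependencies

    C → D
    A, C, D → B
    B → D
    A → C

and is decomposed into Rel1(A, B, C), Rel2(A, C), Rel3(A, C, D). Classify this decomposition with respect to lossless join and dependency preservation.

lossless but not dependency-preserving

Lossless test (chase): Rows 1 and 2 agree on C; apply C→D and equate their D entries. Rows 1 and 3 agree on C; apply C→D and equate their D entries. Rows 1 and 2 agree on A, C, D; apply A, C, D→B and equate their B entries. Rows 1 and 3 agree on A, C, D; apply A, C, D→B and equate their B entries. Row 1 is now all distinguished symbols — the join is lossless.
Dependency preservation: the restricted closure of {B} across the fragments never reaches {D}, so B → D cannot be enforced without a join — not preserved.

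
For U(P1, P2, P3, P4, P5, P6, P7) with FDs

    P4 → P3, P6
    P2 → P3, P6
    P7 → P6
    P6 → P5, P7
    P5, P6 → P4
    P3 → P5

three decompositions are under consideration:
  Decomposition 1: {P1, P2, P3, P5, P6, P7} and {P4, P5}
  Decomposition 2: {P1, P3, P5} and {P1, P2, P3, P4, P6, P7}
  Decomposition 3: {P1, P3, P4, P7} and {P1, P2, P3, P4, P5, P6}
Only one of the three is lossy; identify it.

Decomposition 1

Decomposition 1: common = {P5}, closure = {P5} → lossy.
Decomposition 2: common = {P1, P3}, closure = {P1, P3, P5} → lossless.
Decomposition 3: common = {P1, P3, P4}, closure = {P1, P3, P4, P5, P6, P7} → lossless.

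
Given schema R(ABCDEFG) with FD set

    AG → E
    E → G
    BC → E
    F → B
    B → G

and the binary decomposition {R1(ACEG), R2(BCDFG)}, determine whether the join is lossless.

No

Common attributes: R1 ∩ R2 = {CG}.
No dependency enlarges {CG}, so (CG)⁺ = {CG}.
The closure contains neither all of R1 = {ACEG} nor all of R2 = {BCDFG}, so the common attributes are not a superkey of either fragment. The join is lossy.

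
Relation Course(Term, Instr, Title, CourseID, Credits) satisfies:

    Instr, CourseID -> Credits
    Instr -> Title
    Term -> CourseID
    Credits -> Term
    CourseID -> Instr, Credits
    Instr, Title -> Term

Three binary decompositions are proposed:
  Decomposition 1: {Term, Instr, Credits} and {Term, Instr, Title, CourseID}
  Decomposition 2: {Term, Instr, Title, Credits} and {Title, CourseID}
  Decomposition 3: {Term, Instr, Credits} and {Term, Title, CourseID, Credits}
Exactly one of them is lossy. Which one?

Decomposition 2

Decomposition 1: common = {Term, Instr}, closure = {Term, Instr, Title, CourseID, Credits} → lossless.
Decomposition 2: common = {Title}, closure = {Title} → lossy.
Decomposition 3: common = {Term, Credits}, closure = {Term, Instr, Title, CourseID, Credits} → lossless.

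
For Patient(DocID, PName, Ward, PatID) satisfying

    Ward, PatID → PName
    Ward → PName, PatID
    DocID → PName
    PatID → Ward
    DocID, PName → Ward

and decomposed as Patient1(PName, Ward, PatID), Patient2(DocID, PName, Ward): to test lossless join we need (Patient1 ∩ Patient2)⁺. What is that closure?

Patient1 ∩ Patient2 = {PName, Ward}.
Ward → PName, PatID applies, adding PatID
Closure: {PName, Ward, PatID}.

PName, Ward, PatID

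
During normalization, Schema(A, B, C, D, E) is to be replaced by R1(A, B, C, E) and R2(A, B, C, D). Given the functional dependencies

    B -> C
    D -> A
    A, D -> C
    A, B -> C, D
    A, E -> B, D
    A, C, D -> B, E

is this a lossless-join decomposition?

Common attributes: R1 ∩ R2 = {A, B, C}.
Closure of {A, B, C}: A, B → C, D applies, adding D; A, C, D → B, E applies, adding E. So (A, B, C)⁺ = {A, B, C, D, E}.
This closure contains every attribute of R1, so R1 ∩ R2 → R1. The join is lossless.

Yes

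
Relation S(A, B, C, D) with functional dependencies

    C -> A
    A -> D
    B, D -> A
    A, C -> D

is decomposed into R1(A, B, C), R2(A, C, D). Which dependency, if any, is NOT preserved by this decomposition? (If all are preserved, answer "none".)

B, D -> A

Check B, D → A: no single fragment contains all of {A, B, D}, and the restricted closure of {B, D} across the fragments never reaches {A}.
C → A is preserved.
A → D is preserved.
A, C → D is preserved.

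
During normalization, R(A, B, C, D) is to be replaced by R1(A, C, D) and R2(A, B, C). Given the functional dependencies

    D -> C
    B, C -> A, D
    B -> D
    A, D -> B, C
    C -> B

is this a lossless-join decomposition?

Common attributes: R1 ∩ R2 = {A, C}.
Closure of {A, C}: C → B applies, adding B; B, C → A, D applies, adding D. So (A, C)⁺ = {A, B, C, D}.
This closure contains every attribute of R1, so R1 ∩ R2 → R1. The join is lossless.

Yes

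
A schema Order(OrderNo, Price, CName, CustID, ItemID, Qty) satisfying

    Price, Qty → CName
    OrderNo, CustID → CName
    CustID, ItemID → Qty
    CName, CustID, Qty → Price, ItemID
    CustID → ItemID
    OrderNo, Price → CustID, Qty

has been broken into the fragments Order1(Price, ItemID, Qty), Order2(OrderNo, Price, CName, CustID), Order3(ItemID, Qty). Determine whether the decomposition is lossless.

No

Chase test. Columns are OrderNo, Price, CName, CustID, ItemID, Qty; row i has aⱼ where attribute j ∈ Orderi, else bᵢⱼ.
Initial tableau (one row per fragment):
  row 1: b11 a2 b13 b14 a5 a6
  row 2: a1 a2 a3 a4 b25 b26
  row 3: b31 b32 b33 b34 a5 a6
No row becomes fully distinguished — the join is lossy.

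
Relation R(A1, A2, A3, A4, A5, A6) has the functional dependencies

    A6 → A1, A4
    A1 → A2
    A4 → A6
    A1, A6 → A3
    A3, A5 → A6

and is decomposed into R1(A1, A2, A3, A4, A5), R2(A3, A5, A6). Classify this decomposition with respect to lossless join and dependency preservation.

Lossless test: (A3, A5)⁺ = {A1, A2, A3, A4, A5, A6}, which contains all of one fragment — lossless.
Dependency preservation: the restricted closure of {A6} across the fragments never reaches {A1, A4}, so A6 → A1, A4 cannot be enforced without a join — not preserved.

lossless but not dependency-preserving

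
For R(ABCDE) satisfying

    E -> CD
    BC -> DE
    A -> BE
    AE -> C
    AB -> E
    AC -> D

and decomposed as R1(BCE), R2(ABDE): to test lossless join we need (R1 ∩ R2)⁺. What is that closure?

R1 ∩ R2 = {BE}.
E → CD applies, adding CD
Closure: {BCDE}.

BCDE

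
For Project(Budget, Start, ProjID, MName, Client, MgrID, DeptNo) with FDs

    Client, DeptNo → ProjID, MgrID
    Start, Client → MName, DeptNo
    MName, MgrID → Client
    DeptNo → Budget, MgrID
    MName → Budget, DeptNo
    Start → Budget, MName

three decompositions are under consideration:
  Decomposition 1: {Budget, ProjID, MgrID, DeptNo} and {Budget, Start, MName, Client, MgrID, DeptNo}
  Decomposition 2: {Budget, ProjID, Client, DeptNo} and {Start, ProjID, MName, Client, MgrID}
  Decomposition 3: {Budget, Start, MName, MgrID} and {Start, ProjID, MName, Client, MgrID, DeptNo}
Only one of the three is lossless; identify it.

Decomposition 1: common = {Budget, MgrID, DeptNo}, closure = {Budget, MgrID, DeptNo} → lossy.
Decomposition 2: common = {ProjID, Client}, closure = {ProjID, Client} → lossy.
Decomposition 3: common = {Start, MName, MgrID}, closure = {Budget, Start, ProjID, MName, Client, MgrID, DeptNo} → lossless.

Decomposition 3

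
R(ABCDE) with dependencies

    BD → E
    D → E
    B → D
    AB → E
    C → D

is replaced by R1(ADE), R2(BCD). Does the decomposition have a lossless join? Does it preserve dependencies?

Lossless test: (D)⁺ = {DE}, which is a superkey of neither fragment — lossy.
Dependency preservation: BD → E; AB → E are not contained in any single fragment, but the restricted closure of each left-hand side across the fragments still reaches the right-hand side; the remaining FDs each lie inside some fragment. All dependencies are preserved.

lossy but dependency-preserving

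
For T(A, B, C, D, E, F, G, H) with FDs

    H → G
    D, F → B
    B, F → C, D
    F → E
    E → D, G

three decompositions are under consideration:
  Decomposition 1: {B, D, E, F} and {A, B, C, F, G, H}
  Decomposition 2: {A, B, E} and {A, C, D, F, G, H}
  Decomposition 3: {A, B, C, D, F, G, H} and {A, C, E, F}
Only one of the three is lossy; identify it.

Decomposition 2

Decomposition 1: common = {B, F}, closure = {B, C, D, E, F, G} → lossless.
Decomposition 2: common = {A}, closure = {A} → lossy.
Decomposition 3: common = {A, C, F}, closure = {A, B, C, D, E, F, G} → lossless.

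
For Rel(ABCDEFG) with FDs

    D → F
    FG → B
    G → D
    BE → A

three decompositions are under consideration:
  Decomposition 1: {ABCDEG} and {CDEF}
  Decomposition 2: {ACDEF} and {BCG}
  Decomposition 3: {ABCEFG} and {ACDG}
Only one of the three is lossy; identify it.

Decomposition 1: common = {CDE}, closure = {CDEF} → lossless.
Decomposition 2: common = {C}, closure = {C} → lossy.
Decomposition 3: common = {ACG}, closure = {ABCDFG} → lossless.

Decomposition 2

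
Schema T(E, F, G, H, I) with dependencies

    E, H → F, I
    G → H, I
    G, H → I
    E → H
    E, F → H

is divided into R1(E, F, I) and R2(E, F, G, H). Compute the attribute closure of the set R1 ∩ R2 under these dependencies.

E, F, H, I

R1 ∩ R2 = {E, F}.
E → H applies, adding H
E, H → F, I applies, adding I
Closure: {E, F, H, I}.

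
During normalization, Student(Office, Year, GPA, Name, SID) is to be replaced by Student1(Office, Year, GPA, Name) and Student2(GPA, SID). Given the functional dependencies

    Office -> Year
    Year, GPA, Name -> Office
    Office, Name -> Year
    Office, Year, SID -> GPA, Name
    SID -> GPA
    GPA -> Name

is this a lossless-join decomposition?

No

Common attributes: Student1 ∩ Student2 = {GPA}.
Closure of {GPA}: GPA → Name applies, adding Name. So (GPA)⁺ = {GPA, Name}.
The closure contains neither all of Student1 = {Office, Year, GPA, Name} nor all of Student2 = {GPA, SID}, so the common attributes are not a superkey of either fragment. The join is lossy.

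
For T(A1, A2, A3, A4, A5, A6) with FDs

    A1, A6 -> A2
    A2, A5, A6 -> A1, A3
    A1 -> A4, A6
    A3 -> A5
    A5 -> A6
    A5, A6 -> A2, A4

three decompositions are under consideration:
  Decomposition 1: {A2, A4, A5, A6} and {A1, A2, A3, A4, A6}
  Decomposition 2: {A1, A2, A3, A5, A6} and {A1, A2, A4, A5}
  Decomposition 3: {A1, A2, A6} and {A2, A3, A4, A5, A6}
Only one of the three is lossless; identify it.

Decomposition 1: common = {A2, A4, A6}, closure = {A2, A4, A6} → lossy.
Decomposition 2: common = {A1, A2, A5}, closure = {A1, A2, A3, A4, A5, A6} → lossless.
Decomposition 3: common = {A2, A6}, closure = {A2, A6} → lossy.

Decomposition 2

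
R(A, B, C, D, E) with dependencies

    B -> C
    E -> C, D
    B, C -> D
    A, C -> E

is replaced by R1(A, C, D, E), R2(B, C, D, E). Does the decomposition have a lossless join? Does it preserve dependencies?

Lossless test: (C, D, E)⁺ = {C, D, E}, which is a superkey of neither fragment — lossy.
Dependency preservation: every FD's attributes lie within a single fragment, so each can be enforced locally — preserved.

lossy but dependency-preserving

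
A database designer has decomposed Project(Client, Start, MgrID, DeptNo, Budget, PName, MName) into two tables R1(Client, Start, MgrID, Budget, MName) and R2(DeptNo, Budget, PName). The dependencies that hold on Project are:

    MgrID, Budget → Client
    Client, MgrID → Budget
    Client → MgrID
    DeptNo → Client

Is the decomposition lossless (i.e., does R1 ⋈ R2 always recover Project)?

Common attributes: R1 ∩ R2 = {Budget}.
No dependency enlarges {Budget}, so (Budget)⁺ = {Budget}.
The closure contains neither all of R1 = {Client, Start, MgrID, Budget, MName} nor all of R2 = {DeptNo, Budget, PName}, so the common attributes are not a superkey of either fragment. The join is lossy.

No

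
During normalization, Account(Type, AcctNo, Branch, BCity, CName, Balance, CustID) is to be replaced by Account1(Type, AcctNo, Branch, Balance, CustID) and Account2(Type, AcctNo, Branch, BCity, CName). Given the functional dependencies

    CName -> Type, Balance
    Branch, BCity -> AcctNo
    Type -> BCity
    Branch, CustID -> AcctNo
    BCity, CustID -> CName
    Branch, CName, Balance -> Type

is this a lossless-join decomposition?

No

Common attributes: Account1 ∩ Account2 = {Type, AcctNo, Branch}.
Closure of {Type, AcctNo, Branch}: Type → BCity applies, adding BCity. So (Type, AcctNo, Branch)⁺ = {Type, AcctNo, Branch, BCity}.
The closure contains neither all of Account1 = {Type, AcctNo, Branch, Balance, CustID} nor all of Account2 = {Type, AcctNo, Branch, BCity, CName}, so the common attributes are not a superkey of either fragment. The join is lossy.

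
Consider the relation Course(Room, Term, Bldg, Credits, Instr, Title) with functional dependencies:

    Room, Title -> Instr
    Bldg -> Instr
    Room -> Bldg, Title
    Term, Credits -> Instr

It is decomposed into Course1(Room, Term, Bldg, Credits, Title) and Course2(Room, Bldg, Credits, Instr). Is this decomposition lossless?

Yes

Common attributes: Course1 ∩ Course2 = {Room, Bldg, Credits}.
Closure of {Room, Bldg, Credits}: Bldg → Instr applies, adding Instr; Room → Bldg, Title applies, adding Title. So (Room, Bldg, Credits)⁺ = {Room, Bldg, Credits, Instr, Title}.
This closure contains every attribute of Course2, so Course1 ∩ Course2 → Course2. The join is lossless.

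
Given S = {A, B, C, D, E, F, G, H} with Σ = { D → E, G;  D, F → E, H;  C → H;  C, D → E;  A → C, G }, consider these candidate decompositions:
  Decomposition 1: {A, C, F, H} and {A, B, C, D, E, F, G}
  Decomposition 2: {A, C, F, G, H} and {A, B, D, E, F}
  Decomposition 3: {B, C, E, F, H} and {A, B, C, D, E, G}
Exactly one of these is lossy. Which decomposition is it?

Decomposition 1: common = {A, C, F}, closure = {A, C, F, G, H} → lossless.
Decomposition 2: common = {A, F}, closure = {A, C, F, G, H} → lossless.
Decomposition 3: common = {B, C, E}, closure = {B, C, E, H} → lossy.

Decomposition 3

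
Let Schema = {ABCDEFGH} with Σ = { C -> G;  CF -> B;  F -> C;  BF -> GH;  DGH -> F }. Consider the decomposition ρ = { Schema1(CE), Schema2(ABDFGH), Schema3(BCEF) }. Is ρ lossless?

No

Chase test. Columns are ABCDEFGH; row i has aⱼ where attribute j ∈ Schemai, else bᵢⱼ.
Initial tableau (one row per fragment):
  row 1: b11 b12 a3 b14 a5 b16 b17 b18
  row 2: a1 a2 b23 a4 b25 a6 a7 a8
  row 3: b31 a2 a3 b34 a5 a6 b37 b38
Rows 1 and 3 agree on C; apply C→G and equate their G entries.
Rows 2 and 3 agree on F; apply F→C and equate their C entries.
Rows 2 and 3 agree on BF; apply BF→GH and equate their GH entries.
No row becomes fully distinguished — the join is lossy.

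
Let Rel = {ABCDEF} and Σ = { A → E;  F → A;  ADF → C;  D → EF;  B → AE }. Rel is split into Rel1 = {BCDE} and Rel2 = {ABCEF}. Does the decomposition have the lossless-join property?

Common attributes: Rel1 ∩ Rel2 = {BCE}.
Closure of {BCE}: B → AE applies, adding A. So (BCE)⁺ = {ABCE}.
The closure contains neither all of Rel1 = {BCDE} nor all of Rel2 = {ABCEF}, so the common attributes are not a superkey of either fragment. The join is lossy.

No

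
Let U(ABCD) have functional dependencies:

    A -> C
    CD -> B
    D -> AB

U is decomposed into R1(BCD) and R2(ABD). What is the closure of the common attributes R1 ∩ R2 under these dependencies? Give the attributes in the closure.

ABCD

R1 ∩ R2 = {BD}.
D → AB applies, adding A
A → C applies, adding C
Closure: {ABCD}.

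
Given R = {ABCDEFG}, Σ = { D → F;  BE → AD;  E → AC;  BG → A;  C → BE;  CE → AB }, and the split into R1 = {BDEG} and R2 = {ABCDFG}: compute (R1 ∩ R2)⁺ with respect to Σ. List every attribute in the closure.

ABDFG

R1 ∩ R2 = {BDG}.
D → F applies, adding F
BG → A applies, adding A
Closure: {ABDFG}.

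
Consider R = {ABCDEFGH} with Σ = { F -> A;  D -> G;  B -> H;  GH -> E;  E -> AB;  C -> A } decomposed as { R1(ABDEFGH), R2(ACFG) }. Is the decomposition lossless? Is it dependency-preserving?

lossy but dependency-preserving

Lossless test: (AFG)⁺ = {AFG}, which is a superkey of neither fragment — lossy.
Dependency preservation: every FD's attributes lie within a single fragment, so each can be enforced locally — preserved.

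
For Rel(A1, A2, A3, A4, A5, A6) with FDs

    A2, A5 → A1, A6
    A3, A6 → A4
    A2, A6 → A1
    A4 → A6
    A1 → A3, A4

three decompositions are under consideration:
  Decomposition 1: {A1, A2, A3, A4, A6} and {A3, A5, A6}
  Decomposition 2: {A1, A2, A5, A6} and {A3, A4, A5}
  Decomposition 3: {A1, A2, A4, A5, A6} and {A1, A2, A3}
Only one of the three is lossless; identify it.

Decomposition 1: common = {A3, A6}, closure = {A3, A4, A6} → lossy.
Decomposition 2: common = {A5}, closure = {A5} → lossy.
Decomposition 3: common = {A1, A2}, closure = {A1, A2, A3, A4, A6} → lossless.

Decomposition 3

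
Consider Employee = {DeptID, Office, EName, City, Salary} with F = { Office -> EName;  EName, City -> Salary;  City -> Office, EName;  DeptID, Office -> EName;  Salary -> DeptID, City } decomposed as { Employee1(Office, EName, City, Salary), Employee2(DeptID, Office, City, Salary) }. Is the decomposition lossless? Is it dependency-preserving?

lossless and dependency-preserving

Lossless test: (Office, City, Salary)⁺ = {DeptID, Office, EName, City, Salary}, which contains all of one fragment — lossless.
Dependency preservation: DeptID, Office → EName is not contained in any single fragment, but the restricted closure of its left-hand side across the fragments still reaches the right-hand side; the remaining FDs each lie inside some fragment. All dependencies are preserved.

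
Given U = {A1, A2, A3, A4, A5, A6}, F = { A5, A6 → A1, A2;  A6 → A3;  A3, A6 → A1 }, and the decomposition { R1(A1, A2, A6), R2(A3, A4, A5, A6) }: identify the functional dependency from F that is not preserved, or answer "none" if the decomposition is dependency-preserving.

Check A5, A6 → A1, A2: no single fragment contains all of {A1, A2, A5, A6}, and the restricted closure of {A5, A6} across the fragments never reaches {A1, A2}.
A6 → A3 is preserved.
A3, A6 → A1 is preserved.

A5, A6 → A1, A2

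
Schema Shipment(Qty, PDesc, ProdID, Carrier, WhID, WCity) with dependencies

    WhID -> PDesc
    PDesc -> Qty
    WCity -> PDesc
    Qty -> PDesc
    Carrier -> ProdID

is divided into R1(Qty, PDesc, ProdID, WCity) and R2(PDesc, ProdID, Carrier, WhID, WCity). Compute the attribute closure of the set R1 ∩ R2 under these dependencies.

R1 ∩ R2 = {PDesc, ProdID, WCity}.
PDesc → Qty applies, adding Qty
Closure: {Qty, PDesc, ProdID, WCity}.

Qty, PDesc, ProdID, WCity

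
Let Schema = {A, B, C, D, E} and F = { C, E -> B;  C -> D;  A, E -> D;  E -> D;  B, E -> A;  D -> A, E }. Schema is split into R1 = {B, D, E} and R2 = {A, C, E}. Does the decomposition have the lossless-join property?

No

Common attributes: R1 ∩ R2 = {E}.
Closure of {E}: E → D applies, adding D; D → A, E applies, adding A. So (E)⁺ = {A, D, E}.
The closure contains neither all of R1 = {B, D, E} nor all of R2 = {A, C, E}, so the common attributes are not a superkey of either fragment. The join is lossy.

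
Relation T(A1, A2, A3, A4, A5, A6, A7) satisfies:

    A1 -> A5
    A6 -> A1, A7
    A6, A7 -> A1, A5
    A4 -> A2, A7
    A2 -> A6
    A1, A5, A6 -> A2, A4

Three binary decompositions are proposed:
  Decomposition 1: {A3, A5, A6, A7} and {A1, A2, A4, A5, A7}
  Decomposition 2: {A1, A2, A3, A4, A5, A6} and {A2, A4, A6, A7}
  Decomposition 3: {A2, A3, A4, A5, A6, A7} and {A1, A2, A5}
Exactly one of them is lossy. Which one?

Decomposition 1

Decomposition 1: common = {A5, A7}, closure = {A5, A7} → lossy.
Decomposition 2: common = {A2, A4, A6}, closure = {A1, A2, A4, A5, A6, A7} → lossless.
Decomposition 3: common = {A2, A5}, closure = {A1, A2, A4, A5, A6, A7} → lossless.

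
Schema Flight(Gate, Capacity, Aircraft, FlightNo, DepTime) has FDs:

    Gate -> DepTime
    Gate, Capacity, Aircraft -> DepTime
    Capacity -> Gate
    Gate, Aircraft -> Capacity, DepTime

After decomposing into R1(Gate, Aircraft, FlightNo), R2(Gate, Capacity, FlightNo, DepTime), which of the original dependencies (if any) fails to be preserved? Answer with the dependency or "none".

Check Gate, Aircraft → Capacity, DepTime: no single fragment contains all of {Gate, Capacity, Aircraft, DepTime}, and the restricted closure of {Gate, Aircraft} across the fragments never reaches {Capacity, DepTime}.
Gate → DepTime is preserved.
Gate, Capacity, Aircraft → DepTime is preserved.
Capacity → Gate is preserved.

Gate, Aircraft -> Capacity, DepTime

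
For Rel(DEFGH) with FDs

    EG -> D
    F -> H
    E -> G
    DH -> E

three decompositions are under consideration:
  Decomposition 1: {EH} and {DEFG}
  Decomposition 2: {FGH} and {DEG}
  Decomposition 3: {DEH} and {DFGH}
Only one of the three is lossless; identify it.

Decomposition 3

Decomposition 1: common = {E}, closure = {DEG} → lossy.
Decomposition 2: common = {G}, closure = {G} → lossy.
Decomposition 3: common = {DH}, closure = {DEGH} → lossless.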